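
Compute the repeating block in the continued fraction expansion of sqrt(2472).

Write x_i = (sqrt(2472) + m_i)/d_i with (m_0, d_0) = (0, 1). a_0 = floor(sqrt(2472)) = 49, since 49^2 = 2401 <= 2472 < 2500 = 50^2.
Iterate m_{i+1} = d_i*a_i - m_i, d_{i+1} = (2472 - m_{i+1}^2)/d_i, a_{i+1} = floor((a_0 + m_{i+1})/d_{i+1}):
  m_1 = 1*49 - 0 = 49, d_1 = (2472 - 49^2)/1 = 71/1 = 71, a_1 = floor((49 + 49)/71) = 1.
  m_2 = 71*1 - 49 = 22, d_2 = (2472 - 22^2)/71 = 1988/71 = 28, a_2 = floor((49 + 22)/28) = 2.
  m_3 = 28*2 - 22 = 34, d_3 = (2472 - 34^2)/28 = 1316/28 = 47, a_3 = floor((49 + 34)/47) = 1.
  m_4 = 47*1 - 34 = 13, d_4 = (2472 - 13^2)/47 = 2303/47 = 49, a_4 = floor((49 + 13)/49) = 1.
  m_5 = 49*1 - 13 = 36, d_5 = (2472 - 36^2)/49 = 1176/49 = 24, a_5 = floor((49 + 36)/24) = 3.
  m_6 = 24*3 - 36 = 36, d_6 = (2472 - 36^2)/24 = 1176/24 = 49, a_6 = floor((49 + 36)/49) = 1.
  m_7 = 49*1 - 36 = 13, d_7 = (2472 - 13^2)/49 = 2303/49 = 47, a_7 = floor((49 + 13)/47) = 1.
  m_8 = 47*1 - 13 = 34, d_8 = (2472 - 34^2)/47 = 1316/47 = 28, a_8 = floor((49 + 34)/28) = 2.
  m_9 = 28*2 - 34 = 22, d_9 = (2472 - 22^2)/28 = 1988/28 = 71, a_9 = floor((49 + 22)/71) = 1.
  m_10 = 71*1 - 22 = 49, d_10 = (2472 - 49^2)/71 = 71/71 = 1, a_10 = floor((49 + 49)/1) = 98.
  m_11 = 1*98 - 49 = 49, d_11 = (2472 - 49^2)/1 = 71/1 = 71: (m_11, d_11) = (m_1, d_1) = (49, 71), so from here the quotients repeat a_1, ..., a_10; the period length is 10.
Hence the expansion of sqrt(2472) is a_0 = 49 followed by the repeating block 1, 2, 1, 1, 3, 1, 1, 2, 1, 98 (period 10).

[49; (1, 2, 1, 1, 3, 1, 1, 2, 1, 98)]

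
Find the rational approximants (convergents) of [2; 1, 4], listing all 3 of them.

2/1, 3/1, 14/5

Using the convergent recurrence p_i = a_i*p_{i-1} + p_{i-2}, q_i = a_i*q_{i-1} + q_{i-2} with p_{-2}=0, p_{-1}=1, q_{-2}=1, q_{-1}=0:
  i=0: a_0=2, p_0 = 2*1 + 0 = 2, q_0 = 2*0 + 1 = 1.
  i=1: a_1=1, p_1 = 1*2 + 1 = 3, q_1 = 1*1 + 0 = 1.
  i=2: a_2=4, p_2 = 4*3 + 2 = 14, q_2 = 4*1 + 1 = 5.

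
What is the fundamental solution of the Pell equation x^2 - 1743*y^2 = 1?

First expand sqrt(1743) as a continued fraction. With x_i = (sqrt(1743) + m_i)/d_i and (m_0, d_0) = (0, 1): a_0 = floor(sqrt(1743)) = 41, since 41^2 = 1681 <= 1743 < 1764 = 42^2.
Iterate m_{i+1} = d_i*a_i - m_i, d_{i+1} = (1743 - m_{i+1}^2)/d_i, a_{i+1} = floor((a_0 + m_{i+1})/d_{i+1}):
  m_1 = 1*41 - 0 = 41, d_1 = (1743 - 41^2)/1 = 62/1 = 62, a_1 = floor((41 + 41)/62) = 1.
  m_2 = 62*1 - 41 = 21, d_2 = (1743 - 21^2)/62 = 1302/62 = 21, a_2 = floor((41 + 21)/21) = 2.
  m_3 = 21*2 - 21 = 21, d_3 = (1743 - 21^2)/21 = 1302/21 = 62, a_3 = floor((41 + 21)/62) = 1.
  m_4 = 62*1 - 21 = 41, d_4 = (1743 - 41^2)/62 = 62/62 = 1, a_4 = floor((41 + 41)/1) = 82.
  m_5 = 1*82 - 41 = 41, d_5 = (1743 - 41^2)/1 = 62/1 = 62: (m_5, d_5) = (m_1, d_1) = (41, 62), so from here the quotients repeat a_1, ..., a_4; the period length is 4.
So sqrt(1743) = [41; (1, 2, 1, 82)] with period length k = 4.
k is even, so the fundamental solution of x^2 - 1743y^2 = 1 is (p_{k-1}, q_{k-1}) = (p_3, q_3); compute convergents through index 3.
Convergents (p_i = a_i*p_{i-1} + p_{i-2}, q_i = a_i*q_{i-1} + q_{i-2} with p_{-2}=0, p_{-1}=1, q_{-2}=1, q_{-1}=0):
  i=0: a_0=41, p_0 = 41*1 + 0 = 41, q_0 = 41*0 + 1 = 1.
  i=1: a_1=1, p_1 = 1*41 + 1 = 42, q_1 = 1*1 + 0 = 1.
  i=2: a_2=2, p_2 = 2*42 + 41 = 125, q_2 = 2*1 + 1 = 3.
  i=3: a_3=1, p_3 = 1*125 + 42 = 167, q_3 = 1*3 + 1 = 4.
Check: 167^2 - 1743*4^2 = 27889 - 27888 = 1, so (x, y) = (167, 4) solves the equation, and by the theorem it is the least positive solution.

(x, y) = (167, 4)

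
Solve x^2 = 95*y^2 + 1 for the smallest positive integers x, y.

(x, y) = (39, 4)

First expand sqrt(95) as a continued fraction. With x_i = (sqrt(95) + m_i)/d_i and (m_0, d_0) = (0, 1): a_0 = floor(sqrt(95)) = 9, since 9^2 = 81 <= 95 < 100 = 10^2.
Iterate m_{i+1} = d_i*a_i - m_i, d_{i+1} = (95 - m_{i+1}^2)/d_i, a_{i+1} = floor((a_0 + m_{i+1})/d_{i+1}):
  m_1 = 1*9 - 0 = 9, d_1 = (95 - 9^2)/1 = 14/1 = 14, a_1 = floor((9 + 9)/14) = 1.
  m_2 = 14*1 - 9 = 5, d_2 = (95 - 5^2)/14 = 70/14 = 5, a_2 = floor((9 + 5)/5) = 2.
  m_3 = 5*2 - 5 = 5, d_3 = (95 - 5^2)/5 = 70/5 = 14, a_3 = floor((9 + 5)/14) = 1.
  m_4 = 14*1 - 5 = 9, d_4 = (95 - 9^2)/14 = 14/14 = 1, a_4 = floor((9 + 9)/1) = 18.
  m_5 = 1*18 - 9 = 9, d_5 = (95 - 9^2)/1 = 14/1 = 14: (m_5, d_5) = (m_1, d_1) = (9, 14), so from here the quotients repeat a_1, ..., a_4; the period length is 4.
So sqrt(95) = [9; (1, 2, 1, 18)] with period length k = 4.
k is even, so the fundamental solution of x^2 - 95y^2 = 1 is (p_{k-1}, q_{k-1}) = (p_3, q_3); compute convergents through index 3.
Convergents (p_i = a_i*p_{i-1} + p_{i-2}, q_i = a_i*q_{i-1} + q_{i-2} with p_{-2}=0, p_{-1}=1, q_{-2}=1, q_{-1}=0):
  i=0: a_0=9, p_0 = 9*1 + 0 = 9, q_0 = 9*0 + 1 = 1.
  i=1: a_1=1, p_1 = 1*9 + 1 = 10, q_1 = 1*1 + 0 = 1.
  i=2: a_2=2, p_2 = 2*10 + 9 = 29, q_2 = 2*1 + 1 = 3.
  i=3: a_3=1, p_3 = 1*29 + 10 = 39, q_3 = 1*3 + 1 = 4.
Check: 39^2 - 95*4^2 = 1521 - 1520 = 1, so (x, y) = (39, 4) solves the equation, and by the theorem it is the least positive solution.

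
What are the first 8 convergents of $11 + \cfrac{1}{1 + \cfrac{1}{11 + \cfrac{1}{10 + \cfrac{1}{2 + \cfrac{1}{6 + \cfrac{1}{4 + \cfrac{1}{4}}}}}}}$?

Using the convergent recurrence p_i = a_i*p_{i-1} + p_{i-2}, q_i = a_i*q_{i-1} + q_{i-2} with p_{-2}=0, p_{-1}=1, q_{-2}=1, q_{-1}=0:
  i=0: a_0=11, p_0 = 11*1 + 0 = 11, q_0 = 11*0 + 1 = 1.
  i=1: a_1=1, p_1 = 1*11 + 1 = 12, q_1 = 1*1 + 0 = 1.
  i=2: a_2=11, p_2 = 11*12 + 11 = 143, q_2 = 11*1 + 1 = 12.
  i=3: a_3=10, p_3 = 10*143 + 12 = 1442, q_3 = 10*12 + 1 = 121.
  i=4: a_4=2, p_4 = 2*1442 + 143 = 3027, q_4 = 2*121 + 12 = 254.
  i=5: a_5=6, p_5 = 6*3027 + 1442 = 19604, q_5 = 6*254 + 121 = 1645.
  i=6: a_6=4, p_6 = 4*19604 + 3027 = 81443, q_6 = 4*1645 + 254 = 6834.
  i=7: a_7=4, p_7 = 4*81443 + 19604 = 345376, q_7 = 4*6834 + 1645 = 28981.

11/1, 12/1, 143/12, 1442/121, 3027/254, 19604/1645, 81443/6834, 345376/28981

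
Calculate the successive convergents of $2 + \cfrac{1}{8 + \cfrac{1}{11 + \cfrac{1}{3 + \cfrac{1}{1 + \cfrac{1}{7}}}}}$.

2/1, 17/8, 189/89, 584/275, 773/364, 5995/2823

Using the convergent recurrence p_i = a_i*p_{i-1} + p_{i-2}, q_i = a_i*q_{i-1} + q_{i-2} with p_{-2}=0, p_{-1}=1, q_{-2}=1, q_{-1}=0:
  i=0: a_0=2, p_0 = 2*1 + 0 = 2, q_0 = 2*0 + 1 = 1.
  i=1: a_1=8, p_1 = 8*2 + 1 = 17, q_1 = 8*1 + 0 = 8.
  i=2: a_2=11, p_2 = 11*17 + 2 = 189, q_2 = 11*8 + 1 = 89.
  i=3: a_3=3, p_3 = 3*189 + 17 = 584, q_3 = 3*89 + 8 = 275.
  i=4: a_4=1, p_4 = 1*584 + 189 = 773, q_4 = 1*275 + 89 = 364.
  i=5: a_5=7, p_5 = 7*773 + 584 = 5995, q_5 = 7*364 + 275 = 2823.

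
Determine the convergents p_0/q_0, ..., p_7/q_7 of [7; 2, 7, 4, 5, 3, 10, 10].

Using the convergent recurrence p_i = a_i*p_{i-1} + p_{i-2}, q_i = a_i*q_{i-1} + q_{i-2} with p_{-2}=0, p_{-1}=1, q_{-2}=1, q_{-1}=0:
  i=0: a_0=7, p_0 = 7*1 + 0 = 7, q_0 = 7*0 + 1 = 1.
  i=1: a_1=2, p_1 = 2*7 + 1 = 15, q_1 = 2*1 + 0 = 2.
  i=2: a_2=7, p_2 = 7*15 + 7 = 112, q_2 = 7*2 + 1 = 15.
  i=3: a_3=4, p_3 = 4*112 + 15 = 463, q_3 = 4*15 + 2 = 62.
  i=4: a_4=5, p_4 = 5*463 + 112 = 2427, q_4 = 5*62 + 15 = 325.
  i=5: a_5=3, p_5 = 3*2427 + 463 = 7744, q_5 = 3*325 + 62 = 1037.
  i=6: a_6=10, p_6 = 10*7744 + 2427 = 79867, q_6 = 10*1037 + 325 = 10695.
  i=7: a_7=10, p_7 = 10*79867 + 7744 = 806414, q_7 = 10*10695 + 1037 = 107987.

7/1, 15/2, 112/15, 463/62, 2427/325, 7744/1037, 79867/10695, 806414/107987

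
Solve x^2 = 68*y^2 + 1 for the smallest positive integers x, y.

First expand sqrt(68) as a continued fraction. With x_i = (sqrt(68) + m_i)/d_i and (m_0, d_0) = (0, 1): a_0 = floor(sqrt(68)) = 8, since 8^2 = 64 <= 68 < 81 = 9^2.
Iterate m_{i+1} = d_i*a_i - m_i, d_{i+1} = (68 - m_{i+1}^2)/d_i, a_{i+1} = floor((a_0 + m_{i+1})/d_{i+1}):
  m_1 = 1*8 - 0 = 8, d_1 = (68 - 8^2)/1 = 4/1 = 4, a_1 = floor((8 + 8)/4) = 4.
  m_2 = 4*4 - 8 = 8, d_2 = (68 - 8^2)/4 = 4/4 = 1, a_2 = floor((8 + 8)/1) = 16.
  m_3 = 1*16 - 8 = 8, d_3 = (68 - 8^2)/1 = 4/1 = 4: (m_3, d_3) = (m_1, d_1) = (8, 4), so from here the quotients repeat a_1, a_2; the period length is 2.
So sqrt(68) = [8; (4, 16)] with period length k = 2.
k is even, so the fundamental solution of x^2 - 68y^2 = 1 is (p_{k-1}, q_{k-1}) = (p_1, q_1); compute convergents through index 1.
Convergents (p_i = a_i*p_{i-1} + p_{i-2}, q_i = a_i*q_{i-1} + q_{i-2} with p_{-2}=0, p_{-1}=1, q_{-2}=1, q_{-1}=0):
  i=0: a_0=8, p_0 = 8*1 + 0 = 8, q_0 = 8*0 + 1 = 1.
  i=1: a_1=4, p_1 = 4*8 + 1 = 33, q_1 = 4*1 + 0 = 4.
Check: 33^2 - 68*4^2 = 1089 - 1088 = 1, so (x, y) = (33, 4) solves the equation, and by the theorem it is the least positive solution.

(x, y) = (33, 4)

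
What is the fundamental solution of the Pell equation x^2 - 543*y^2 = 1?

First expand sqrt(543) as a continued fraction. With x_i = (sqrt(543) + m_i)/d_i and (m_0, d_0) = (0, 1): a_0 = floor(sqrt(543)) = 23, since 23^2 = 529 <= 543 < 576 = 24^2.
Iterate m_{i+1} = d_i*a_i - m_i, d_{i+1} = (543 - m_{i+1}^2)/d_i, a_{i+1} = floor((a_0 + m_{i+1})/d_{i+1}):
  m_1 = 1*23 - 0 = 23, d_1 = (543 - 23^2)/1 = 14/1 = 14, a_1 = floor((23 + 23)/14) = 3.
  m_2 = 14*3 - 23 = 19, d_2 = (543 - 19^2)/14 = 182/14 = 13, a_2 = floor((23 + 19)/13) = 3.
  m_3 = 13*3 - 19 = 20, d_3 = (543 - 20^2)/13 = 143/13 = 11, a_3 = floor((23 + 20)/11) = 3.
  m_4 = 11*3 - 20 = 13, d_4 = (543 - 13^2)/11 = 374/11 = 34, a_4 = floor((23 + 13)/34) = 1.
  m_5 = 34*1 - 13 = 21, d_5 = (543 - 21^2)/34 = 102/34 = 3, a_5 = floor((23 + 21)/3) = 14.
  m_6 = 3*14 - 21 = 21, d_6 = (543 - 21^2)/3 = 102/3 = 34, a_6 = floor((23 + 21)/34) = 1.
  m_7 = 34*1 - 21 = 13, d_7 = (543 - 13^2)/34 = 374/34 = 11, a_7 = floor((23 + 13)/11) = 3.
  m_8 = 11*3 - 13 = 20, d_8 = (543 - 20^2)/11 = 143/11 = 13, a_8 = floor((23 + 20)/13) = 3.
  m_9 = 13*3 - 20 = 19, d_9 = (543 - 19^2)/13 = 182/13 = 14, a_9 = floor((23 + 19)/14) = 3.
  m_10 = 14*3 - 19 = 23, d_10 = (543 - 23^2)/14 = 14/14 = 1, a_10 = floor((23 + 23)/1) = 46.
  m_11 = 1*46 - 23 = 23, d_11 = (543 - 23^2)/1 = 14/1 = 14: (m_11, d_11) = (m_1, d_1) = (23, 14), so from here the quotients repeat a_1, ..., a_10; the period length is 10.
So sqrt(543) = [23; (3, 3, 3, 1, 14, 1, 3, 3, 3, 46)] with period length k = 10.
k is even, so the fundamental solution of x^2 - 543y^2 = 1 is (p_{k-1}, q_{k-1}) = (p_9, q_9); compute convergents through index 9.
Convergents (p_i = a_i*p_{i-1} + p_{i-2}, q_i = a_i*q_{i-1} + q_{i-2} with p_{-2}=0, p_{-1}=1, q_{-2}=1, q_{-1}=0):
  i=0: a_0=23, p_0 = 23*1 + 0 = 23, q_0 = 23*0 + 1 = 1.
  i=1: a_1=3, p_1 = 3*23 + 1 = 70, q_1 = 3*1 + 0 = 3.
  i=2: a_2=3, p_2 = 3*70 + 23 = 233, q_2 = 3*3 + 1 = 10.
  i=3: a_3=3, p_3 = 3*233 + 70 = 769, q_3 = 3*10 + 3 = 33.
  i=4: a_4=1, p_4 = 1*769 + 233 = 1002, q_4 = 1*33 + 10 = 43.
  i=5: a_5=14, p_5 = 14*1002 + 769 = 14797, q_5 = 14*43 + 33 = 635.
  i=6: a_6=1, p_6 = 1*14797 + 1002 = 15799, q_6 = 1*635 + 43 = 678.
  i=7: a_7=3, p_7 = 3*15799 + 14797 = 62194, q_7 = 3*678 + 635 = 2669.
  i=8: a_8=3, p_8 = 3*62194 + 15799 = 202381, q_8 = 3*2669 + 678 = 8685.
  i=9: a_9=3, p_9 = 3*202381 + 62194 = 669337, q_9 = 3*8685 + 2669 = 28724.
Check: 669337^2 - 543*28724^2 = 448012019569 - 448012019568 = 1, so (x, y) = (669337, 28724) solves the equation, and by the theorem it is the least positive solution.

(x, y) = (669337, 28724)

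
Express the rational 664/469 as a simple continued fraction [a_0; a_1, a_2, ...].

Run the Euclidean algorithm on 664 and 469; the successive quotients are the partial quotients a_0, a_1, ... (each step inverts the fractional part left over by the previous one):
  664 = 1*469 + 195, so a_0 = 1.
  469 = 2*195 + 79, so a_1 = 2.
  195 = 2*79 + 37, so a_2 = 2.
  79 = 2*37 + 5, so a_3 = 2.
  37 = 7*5 + 2, so a_4 = 7.
  5 = 2*2 + 1, so a_5 = 2.
  2 = 2*1 + 0, so a_6 = 2.
The remainder reaches 0 after 7 divisions, so the expansion has 7 partial quotients, read off in order.

[1; 2, 2, 2, 7, 2, 2]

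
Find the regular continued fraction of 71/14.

[5; 14]

Run the Euclidean algorithm on 71 and 14; the successive quotients are the partial quotients a_0, a_1, ... (each step inverts the fractional part left over by the previous one):
  71 = 5*14 + 1, so a_0 = 5.
  14 = 14*1 + 0, so a_1 = 14.
The remainder reaches 0 after 2 divisions, so the expansion has 2 partial quotients, read off in order.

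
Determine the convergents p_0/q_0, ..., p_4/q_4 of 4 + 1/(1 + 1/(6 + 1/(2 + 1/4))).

4/1, 5/1, 34/7, 73/15, 326/67

Using the convergent recurrence p_i = a_i*p_{i-1} + p_{i-2}, q_i = a_i*q_{i-1} + q_{i-2} with p_{-2}=0, p_{-1}=1, q_{-2}=1, q_{-1}=0:
  i=0: a_0=4, p_0 = 4*1 + 0 = 4, q_0 = 4*0 + 1 = 1.
  i=1: a_1=1, p_1 = 1*4 + 1 = 5, q_1 = 1*1 + 0 = 1.
  i=2: a_2=6, p_2 = 6*5 + 4 = 34, q_2 = 6*1 + 1 = 7.
  i=3: a_3=2, p_3 = 2*34 + 5 = 73, q_3 = 2*7 + 1 = 15.
  i=4: a_4=4, p_4 = 4*73 + 34 = 326, q_4 = 4*15 + 7 = 67.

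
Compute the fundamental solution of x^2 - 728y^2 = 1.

First expand sqrt(728) as a continued fraction. With x_i = (sqrt(728) + m_i)/d_i and (m_0, d_0) = (0, 1): a_0 = floor(sqrt(728)) = 26, since 26^2 = 676 <= 728 < 729 = 27^2.
Iterate m_{i+1} = d_i*a_i - m_i, d_{i+1} = (728 - m_{i+1}^2)/d_i, a_{i+1} = floor((a_0 + m_{i+1})/d_{i+1}):
  m_1 = 1*26 - 0 = 26, d_1 = (728 - 26^2)/1 = 52/1 = 52, a_1 = floor((26 + 26)/52) = 1.
  m_2 = 52*1 - 26 = 26, d_2 = (728 - 26^2)/52 = 52/52 = 1, a_2 = floor((26 + 26)/1) = 52.
  m_3 = 1*52 - 26 = 26, d_3 = (728 - 26^2)/1 = 52/1 = 52: (m_3, d_3) = (m_1, d_1) = (26, 52), so from here the quotients repeat a_1, a_2; the period length is 2.
So sqrt(728) = [26; (1, 52)] with period length k = 2.
k is even, so the fundamental solution of x^2 - 728y^2 = 1 is (p_{k-1}, q_{k-1}) = (p_1, q_1); compute convergents through index 1.
Convergents (p_i = a_i*p_{i-1} + p_{i-2}, q_i = a_i*q_{i-1} + q_{i-2} with p_{-2}=0, p_{-1}=1, q_{-2}=1, q_{-1}=0):
  i=0: a_0=26, p_0 = 26*1 + 0 = 26, q_0 = 26*0 + 1 = 1.
  i=1: a_1=1, p_1 = 1*26 + 1 = 27, q_1 = 1*1 + 0 = 1.
Check: 27^2 - 728*1^2 = 729 - 728 = 1, so (x, y) = (27, 1) solves the equation, and by the theorem it is the least positive solution.

(x, y) = (27, 1)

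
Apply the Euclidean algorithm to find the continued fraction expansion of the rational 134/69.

Run the Euclidean algorithm on 134 and 69; the successive quotients are the partial quotients a_0, a_1, ... (each step inverts the fractional part left over by the previous one):
  134 = 1*69 + 65, so a_0 = 1.
  69 = 1*65 + 4, so a_1 = 1.
  65 = 16*4 + 1, so a_2 = 16.
  4 = 4*1 + 0, so a_3 = 4.
The remainder reaches 0 after 4 divisions, so the expansion has 4 partial quotients, read off in order.

[1; 1, 16, 4]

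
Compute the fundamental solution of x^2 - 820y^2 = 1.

First expand sqrt(820) as a continued fraction. With x_i = (sqrt(820) + m_i)/d_i and (m_0, d_0) = (0, 1): a_0 = floor(sqrt(820)) = 28, since 28^2 = 784 <= 820 < 841 = 29^2.
Iterate m_{i+1} = d_i*a_i - m_i, d_{i+1} = (820 - m_{i+1}^2)/d_i, a_{i+1} = floor((a_0 + m_{i+1})/d_{i+1}):
  m_1 = 1*28 - 0 = 28, d_1 = (820 - 28^2)/1 = 36/1 = 36, a_1 = floor((28 + 28)/36) = 1.
  m_2 = 36*1 - 28 = 8, d_2 = (820 - 8^2)/36 = 756/36 = 21, a_2 = floor((28 + 8)/21) = 1.
  m_3 = 21*1 - 8 = 13, d_3 = (820 - 13^2)/21 = 651/21 = 31, a_3 = floor((28 + 13)/31) = 1.
  m_4 = 31*1 - 13 = 18, d_4 = (820 - 18^2)/31 = 496/31 = 16, a_4 = floor((28 + 18)/16) = 2.
  m_5 = 16*2 - 18 = 14, d_5 = (820 - 14^2)/16 = 624/16 = 39, a_5 = floor((28 + 14)/39) = 1.
  m_6 = 39*1 - 14 = 25, d_6 = (820 - 25^2)/39 = 195/39 = 5, a_6 = floor((28 + 25)/5) = 10.
  m_7 = 5*10 - 25 = 25, d_7 = (820 - 25^2)/5 = 195/5 = 39, a_7 = floor((28 + 25)/39) = 1.
  m_8 = 39*1 - 25 = 14, d_8 = (820 - 14^2)/39 = 624/39 = 16, a_8 = floor((28 + 14)/16) = 2.
  m_9 = 16*2 - 14 = 18, d_9 = (820 - 18^2)/16 = 496/16 = 31, a_9 = floor((28 + 18)/31) = 1.
  m_10 = 31*1 - 18 = 13, d_10 = (820 - 13^2)/31 = 651/31 = 21, a_10 = floor((28 + 13)/21) = 1.
  m_11 = 21*1 - 13 = 8, d_11 = (820 - 8^2)/21 = 756/21 = 36, a_11 = floor((28 + 8)/36) = 1.
  m_12 = 36*1 - 8 = 28, d_12 = (820 - 28^2)/36 = 36/36 = 1, a_12 = floor((28 + 28)/1) = 56.
  m_13 = 1*56 - 28 = 28, d_13 = (820 - 28^2)/1 = 36/1 = 36: (m_13, d_13) = (m_1, d_1) = (28, 36), so from here the quotients repeat a_1, ..., a_12; the period length is 12.
So sqrt(820) = [28; (1, 1, 1, 2, 1, 10, 1, 2, 1, 1, 1, 56)] with period length k = 12.
k is even, so the fundamental solution of x^2 - 820y^2 = 1 is (p_{k-1}, q_{k-1}) = (p_11, q_11); compute convergents through index 11.
Convergents (p_i = a_i*p_{i-1} + p_{i-2}, q_i = a_i*q_{i-1} + q_{i-2} with p_{-2}=0, p_{-1}=1, q_{-2}=1, q_{-1}=0):
  i=0: a_0=28, p_0 = 28*1 + 0 = 28, q_0 = 28*0 + 1 = 1.
  i=1: a_1=1, p_1 = 1*28 + 1 = 29, q_1 = 1*1 + 0 = 1.
  i=2: a_2=1, p_2 = 1*29 + 28 = 57, q_2 = 1*1 + 1 = 2.
  i=3: a_3=1, p_3 = 1*57 + 29 = 86, q_3 = 1*2 + 1 = 3.
  i=4: a_4=2, p_4 = 2*86 + 57 = 229, q_4 = 2*3 + 2 = 8.
  i=5: a_5=1, p_5 = 1*229 + 86 = 315, q_5 = 1*8 + 3 = 11.
  i=6: a_6=10, p_6 = 10*315 + 229 = 3379, q_6 = 10*11 + 8 = 118.
  i=7: a_7=1, p_7 = 1*3379 + 315 = 3694, q_7 = 1*118 + 11 = 129.
  i=8: a_8=2, p_8 = 2*3694 + 3379 = 10767, q_8 = 2*129 + 118 = 376.
  i=9: a_9=1, p_9 = 1*10767 + 3694 = 14461, q_9 = 1*376 + 129 = 505.
  i=10: a_10=1, p_10 = 1*14461 + 10767 = 25228, q_10 = 1*505 + 376 = 881.
  i=11: a_11=1, p_11 = 1*25228 + 14461 = 39689, q_11 = 1*881 + 505 = 1386.
Check: 39689^2 - 820*1386^2 = 1575216721 - 1575216720 = 1, so (x, y) = (39689, 1386) solves the equation, and by the theorem it is the least positive solution.

(x, y) = (39689, 1386)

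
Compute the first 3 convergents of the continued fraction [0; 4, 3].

0/1, 1/4, 3/13

Using the convergent recurrence p_i = a_i*p_{i-1} + p_{i-2}, q_i = a_i*q_{i-1} + q_{i-2} with p_{-2}=0, p_{-1}=1, q_{-2}=1, q_{-1}=0:
  i=0: a_0=0, p_0 = 0*1 + 0 = 0, q_0 = 0*0 + 1 = 1.
  i=1: a_1=4, p_1 = 4*0 + 1 = 1, q_1 = 4*1 + 0 = 4.
  i=2: a_2=3, p_2 = 3*1 + 0 = 3, q_2 = 3*4 + 1 = 13.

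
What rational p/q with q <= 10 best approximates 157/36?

Expand x = 157/36 as a continued fraction with the Euclidean algorithm:
  157 = 4*36 + 13, so a_0 = 4.
  36 = 2*13 + 10, so a_1 = 2.
  13 = 1*10 + 3, so a_2 = 1.
  10 = 3*3 + 1, so a_3 = 3.
  3 = 3*1 + 0, so a_4 = 3.
so x = [4; 2, 1, 3, 3].
Convergents (p_i = a_i*p_{i-1} + p_{i-2}, q_i = a_i*q_{i-1} + q_{i-2} with p_{-2}=0, p_{-1}=1, q_{-2}=1, q_{-1}=0), until the denominator exceeds 10:
  i=0: a_0=4, p_0 = 4*1 + 0 = 4, q_0 = 4*0 + 1 = 1.
  i=1: a_1=2, p_1 = 2*4 + 1 = 9, q_1 = 2*1 + 0 = 2.
  i=2: a_2=1, p_2 = 1*9 + 4 = 13, q_2 = 1*2 + 1 = 3.
  i=3: a_3=3, p_3 = 3*13 + 9 = 48, q_3 = 3*3 + 2 = 11.
q_3 = 11 > 10, so the last convergent with denominator <= 10 is p_2/q_2 = 13/3.
The closest fraction with denominator <= 10 is either p_2/q_2 or the intermediate fraction (k*p_2 + p_1)/(k*q_2 + q_1) with the largest k >= 1 whose denominator stays <= 10; these approach x as k grows, and every other convergent or intermediate fraction in range is farther away.
Largest k: floor((10 - q_1)/q_2) = floor((10 - 2)/3) = 2.
That gives (2*13 + 9)/(2*3 + 2) = 35/8.
Compare the errors: |x - 13/3| = |157*3 - 13*36|/(36*3) = 3/108, and |x - 35/8| = |157*8 - 35*36|/(36*8) = 4/288.
Cross-multiplying, 4*108 = 432 < 864 = 3*288, so 4/288 is smaller: the intermediate fraction 35/8 is closer to x than 13/3.

35/8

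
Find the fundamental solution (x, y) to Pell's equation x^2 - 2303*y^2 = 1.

First expand sqrt(2303) as a continued fraction. With x_i = (sqrt(2303) + m_i)/d_i and (m_0, d_0) = (0, 1): a_0 = floor(sqrt(2303)) = 47, since 47^2 = 2209 <= 2303 < 2304 = 48^2.
Iterate m_{i+1} = d_i*a_i - m_i, d_{i+1} = (2303 - m_{i+1}^2)/d_i, a_{i+1} = floor((a_0 + m_{i+1})/d_{i+1}):
  m_1 = 1*47 - 0 = 47, d_1 = (2303 - 47^2)/1 = 94/1 = 94, a_1 = floor((47 + 47)/94) = 1.
  m_2 = 94*1 - 47 = 47, d_2 = (2303 - 47^2)/94 = 94/94 = 1, a_2 = floor((47 + 47)/1) = 94.
  m_3 = 1*94 - 47 = 47, d_3 = (2303 - 47^2)/1 = 94/1 = 94: (m_3, d_3) = (m_1, d_1) = (47, 94), so from here the quotients repeat a_1, a_2; the period length is 2.
So sqrt(2303) = [47; (1, 94)] with period length k = 2.
k is even, so the fundamental solution of x^2 - 2303y^2 = 1 is (p_{k-1}, q_{k-1}) = (p_1, q_1); compute convergents through index 1.
Convergents (p_i = a_i*p_{i-1} + p_{i-2}, q_i = a_i*q_{i-1} + q_{i-2} with p_{-2}=0, p_{-1}=1, q_{-2}=1, q_{-1}=0):
  i=0: a_0=47, p_0 = 47*1 + 0 = 47, q_0 = 47*0 + 1 = 1.
  i=1: a_1=1, p_1 = 1*47 + 1 = 48, q_1 = 1*1 + 0 = 1.
Check: 48^2 - 2303*1^2 = 2304 - 2303 = 1, so (x, y) = (48, 1) solves the equation, and by the theorem it is the least positive solution.

(x, y) = (48, 1)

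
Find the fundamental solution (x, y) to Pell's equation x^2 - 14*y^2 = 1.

First expand sqrt(14) as a continued fraction. With x_i = (sqrt(14) + m_i)/d_i and (m_0, d_0) = (0, 1): a_0 = floor(sqrt(14)) = 3, since 3^2 = 9 <= 14 < 16 = 4^2.
Iterate m_{i+1} = d_i*a_i - m_i, d_{i+1} = (14 - m_{i+1}^2)/d_i, a_{i+1} = floor((a_0 + m_{i+1})/d_{i+1}):
  m_1 = 1*3 - 0 = 3, d_1 = (14 - 3^2)/1 = 5/1 = 5, a_1 = floor((3 + 3)/5) = 1.
  m_2 = 5*1 - 3 = 2, d_2 = (14 - 2^2)/5 = 10/5 = 2, a_2 = floor((3 + 2)/2) = 2.
  m_3 = 2*2 - 2 = 2, d_3 = (14 - 2^2)/2 = 10/2 = 5, a_3 = floor((3 + 2)/5) = 1.
  m_4 = 5*1 - 2 = 3, d_4 = (14 - 3^2)/5 = 5/5 = 1, a_4 = floor((3 + 3)/1) = 6.
  m_5 = 1*6 - 3 = 3, d_5 = (14 - 3^2)/1 = 5/1 = 5: (m_5, d_5) = (m_1, d_1) = (3, 5), so from here the quotients repeat a_1, ..., a_4; the period length is 4.
So sqrt(14) = [3; (1, 2, 1, 6)] with period length k = 4.
k is even, so the fundamental solution of x^2 - 14y^2 = 1 is (p_{k-1}, q_{k-1}) = (p_3, q_3); compute convergents through index 3.
Convergents (p_i = a_i*p_{i-1} + p_{i-2}, q_i = a_i*q_{i-1} + q_{i-2} with p_{-2}=0, p_{-1}=1, q_{-2}=1, q_{-1}=0):
  i=0: a_0=3, p_0 = 3*1 + 0 = 3, q_0 = 3*0 + 1 = 1.
  i=1: a_1=1, p_1 = 1*3 + 1 = 4, q_1 = 1*1 + 0 = 1.
  i=2: a_2=2, p_2 = 2*4 + 3 = 11, q_2 = 2*1 + 1 = 3.
  i=3: a_3=1, p_3 = 1*11 + 4 = 15, q_3 = 1*3 + 1 = 4.
Check: 15^2 - 14*4^2 = 225 - 224 = 1, so (x, y) = (15, 4) solves the equation, and by the theorem it is the least positive solution.

(x, y) = (15, 4)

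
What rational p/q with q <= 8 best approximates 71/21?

Expand x = 71/21 as a continued fraction with the Euclidean algorithm:
  71 = 3*21 + 8, so a_0 = 3.
  21 = 2*8 + 5, so a_1 = 2.
  8 = 1*5 + 3, so a_2 = 1.
  5 = 1*3 + 2, so a_3 = 1.
  3 = 1*2 + 1, so a_4 = 1.
  2 = 2*1 + 0, so a_5 = 2.
so x = [3; 2, 1, 1, 1, 2].
Convergents (p_i = a_i*p_{i-1} + p_{i-2}, q_i = a_i*q_{i-1} + q_{i-2} with p_{-2}=0, p_{-1}=1, q_{-2}=1, q_{-1}=0), until the denominator exceeds 8:
  i=0: a_0=3, p_0 = 3*1 + 0 = 3, q_0 = 3*0 + 1 = 1.
  i=1: a_1=2, p_1 = 2*3 + 1 = 7, q_1 = 2*1 + 0 = 2.
  i=2: a_2=1, p_2 = 1*7 + 3 = 10, q_2 = 1*2 + 1 = 3.
  i=3: a_3=1, p_3 = 1*10 + 7 = 17, q_3 = 1*3 + 2 = 5.
  i=4: a_4=1, p_4 = 1*17 + 10 = 27, q_4 = 1*5 + 3 = 8.
  i=5: a_5=2, p_5 = 2*27 + 17 = 71, q_5 = 2*8 + 5 = 21.
q_5 = 21 > 8, so the last convergent with denominator <= 8 is p_4/q_4 = 27/8.
The closest fraction with denominator <= 8 is either p_4/q_4 or the intermediate fraction (k*p_4 + p_3)/(k*q_4 + q_3) with the largest k >= 1 whose denominator stays <= 8; these approach x as k grows, and every other convergent or intermediate fraction in range is farther away.
Largest k: floor((8 - q_3)/q_4) = floor((8 - 5)/8) = 0.
Since k = 0, no intermediate fraction beyond p_4/q_4 has denominator <= 8, so the convergent 27/8 is the closest (its error is |71*8 - 27*21|/(21*8) = 1/168).

27/8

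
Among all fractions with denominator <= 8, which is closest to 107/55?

Expand x = 107/55 as a continued fraction with the Euclidean algorithm:
  107 = 1*55 + 52, so a_0 = 1.
  55 = 1*52 + 3, so a_1 = 1.
  52 = 17*3 + 1, so a_2 = 17.
  3 = 3*1 + 0, so a_3 = 3.
so x = [1; 1, 17, 3].
Convergents (p_i = a_i*p_{i-1} + p_{i-2}, q_i = a_i*q_{i-1} + q_{i-2} with p_{-2}=0, p_{-1}=1, q_{-2}=1, q_{-1}=0), until the denominator exceeds 8:
  i=0: a_0=1, p_0 = 1*1 + 0 = 1, q_0 = 1*0 + 1 = 1.
  i=1: a_1=1, p_1 = 1*1 + 1 = 2, q_1 = 1*1 + 0 = 1.
  i=2: a_2=17, p_2 = 17*2 + 1 = 35, q_2 = 17*1 + 1 = 18.
q_2 = 18 > 8, so the last convergent with denominator <= 8 is p_1/q_1 = 2/1.
The closest fraction with denominator <= 8 is either p_1/q_1 or the intermediate fraction (k*p_1 + p_0)/(k*q_1 + q_0) with the largest k >= 1 whose denominator stays <= 8; these approach x as k grows, and every other convergent or intermediate fraction in range is farther away.
Largest k: floor((8 - q_0)/q_1) = floor((8 - 1)/1) = 7.
That gives (7*2 + 1)/(7*1 + 1) = 15/8.
Compare the errors: |x - 2/1| = |107*1 - 2*55|/(55*1) = 3/55, and |x - 15/8| = |107*8 - 15*55|/(55*8) = 31/440.
Cross-multiplying, 3*440 = 1320 < 1705 = 31*55, so 3/55 is smaller: the convergent 2/1 is closer to x than 15/8.

2/1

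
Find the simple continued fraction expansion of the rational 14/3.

Run the Euclidean algorithm on 14 and 3; the successive quotients are the partial quotients a_0, a_1, ... (each step inverts the fractional part left over by the previous one):
  14 = 4*3 + 2, so a_0 = 4.
  3 = 1*2 + 1, so a_1 = 1.
  2 = 2*1 + 0, so a_2 = 2.
The remainder reaches 0 after 3 divisions, so the expansion has 3 partial quotients, read off in order.

[4; 1, 2]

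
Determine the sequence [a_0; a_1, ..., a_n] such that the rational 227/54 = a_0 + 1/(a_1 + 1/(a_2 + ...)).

Run the Euclidean algorithm on 227 and 54; the successive quotients are the partial quotients a_0, a_1, ... (each step inverts the fractional part left over by the previous one):
  227 = 4*54 + 11, so a_0 = 4.
  54 = 4*11 + 10, so a_1 = 4.
  11 = 1*10 + 1, so a_2 = 1.
  10 = 10*1 + 0, so a_3 = 10.
The remainder reaches 0 after 4 divisions, so the expansion has 4 partial quotients, read off in order.

[4; 4, 1, 10]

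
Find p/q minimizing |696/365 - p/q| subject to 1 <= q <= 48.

Expand x = 696/365 as a continued fraction with the Euclidean algorithm:
  696 = 1*365 + 331, so a_0 = 1.
  365 = 1*331 + 34, so a_1 = 1.
  331 = 9*34 + 25, so a_2 = 9.
  34 = 1*25 + 9, so a_3 = 1.
  25 = 2*9 + 7, so a_4 = 2.
  9 = 1*7 + 2, so a_5 = 1.
  7 = 3*2 + 1, so a_6 = 3.
  2 = 2*1 + 0, so a_7 = 2.
so x = [1; 1, 9, 1, 2, 1, 3, 2].
Convergents (p_i = a_i*p_{i-1} + p_{i-2}, q_i = a_i*q_{i-1} + q_{i-2} with p_{-2}=0, p_{-1}=1, q_{-2}=1, q_{-1}=0), until the denominator exceeds 48:
  i=0: a_0=1, p_0 = 1*1 + 0 = 1, q_0 = 1*0 + 1 = 1.
  i=1: a_1=1, p_1 = 1*1 + 1 = 2, q_1 = 1*1 + 0 = 1.
  i=2: a_2=9, p_2 = 9*2 + 1 = 19, q_2 = 9*1 + 1 = 10.
  i=3: a_3=1, p_3 = 1*19 + 2 = 21, q_3 = 1*10 + 1 = 11.
  i=4: a_4=2, p_4 = 2*21 + 19 = 61, q_4 = 2*11 + 10 = 32.
  i=5: a_5=1, p_5 = 1*61 + 21 = 82, q_5 = 1*32 + 11 = 43.
  i=6: a_6=3, p_6 = 3*82 + 61 = 307, q_6 = 3*43 + 32 = 161.
q_6 = 161 > 48, so the last convergent with denominator <= 48 is p_5/q_5 = 82/43.
The closest fraction with denominator <= 48 is either p_5/q_5 or the intermediate fraction (k*p_5 + p_4)/(k*q_5 + q_4) with the largest k >= 1 whose denominator stays <= 48; these approach x as k grows, and every other convergent or intermediate fraction in range is farther away.
Largest k: floor((48 - q_4)/q_5) = floor((48 - 32)/43) = 0.
Since k = 0, no intermediate fraction beyond p_5/q_5 has denominator <= 48, so the convergent 82/43 is the closest (its error is |696*43 - 82*365|/(365*43) = 2/15695).

82/43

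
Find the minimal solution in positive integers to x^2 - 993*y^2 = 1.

First expand sqrt(993) as a continued fraction. With x_i = (sqrt(993) + m_i)/d_i and (m_0, d_0) = (0, 1): a_0 = floor(sqrt(993)) = 31, since 31^2 = 961 <= 993 < 1024 = 32^2.
Iterate m_{i+1} = d_i*a_i - m_i, d_{i+1} = (993 - m_{i+1}^2)/d_i, a_{i+1} = floor((a_0 + m_{i+1})/d_{i+1}):
  m_1 = 1*31 - 0 = 31, d_1 = (993 - 31^2)/1 = 32/1 = 32, a_1 = floor((31 + 31)/32) = 1.
  m_2 = 32*1 - 31 = 1, d_2 = (993 - 1^2)/32 = 992/32 = 31, a_2 = floor((31 + 1)/31) = 1.
  m_3 = 31*1 - 1 = 30, d_3 = (993 - 30^2)/31 = 93/31 = 3, a_3 = floor((31 + 30)/3) = 20.
  m_4 = 3*20 - 30 = 30, d_4 = (993 - 30^2)/3 = 93/3 = 31, a_4 = floor((31 + 30)/31) = 1.
  m_5 = 31*1 - 30 = 1, d_5 = (993 - 1^2)/31 = 992/31 = 32, a_5 = floor((31 + 1)/32) = 1.
  m_6 = 32*1 - 1 = 31, d_6 = (993 - 31^2)/32 = 32/32 = 1, a_6 = floor((31 + 31)/1) = 62.
  m_7 = 1*62 - 31 = 31, d_7 = (993 - 31^2)/1 = 32/1 = 32: (m_7, d_7) = (m_1, d_1) = (31, 32), so from here the quotients repeat a_1, ..., a_6; the period length is 6.
So sqrt(993) = [31; (1, 1, 20, 1, 1, 62)] with period length k = 6.
k is even, so the fundamental solution of x^2 - 993y^2 = 1 is (p_{k-1}, q_{k-1}) = (p_5, q_5); compute convergents through index 5.
Convergents (p_i = a_i*p_{i-1} + p_{i-2}, q_i = a_i*q_{i-1} + q_{i-2} with p_{-2}=0, p_{-1}=1, q_{-2}=1, q_{-1}=0):
  i=0: a_0=31, p_0 = 31*1 + 0 = 31, q_0 = 31*0 + 1 = 1.
  i=1: a_1=1, p_1 = 1*31 + 1 = 32, q_1 = 1*1 + 0 = 1.
  i=2: a_2=1, p_2 = 1*32 + 31 = 63, q_2 = 1*1 + 1 = 2.
  i=3: a_3=20, p_3 = 20*63 + 32 = 1292, q_3 = 20*2 + 1 = 41.
  i=4: a_4=1, p_4 = 1*1292 + 63 = 1355, q_4 = 1*41 + 2 = 43.
  i=5: a_5=1, p_5 = 1*1355 + 1292 = 2647, q_5 = 1*43 + 41 = 84.
Check: 2647^2 - 993*84^2 = 7006609 - 7006608 = 1, so (x, y) = (2647, 84) solves the equation, and by the theorem it is the least positive solution.

(x, y) = (2647, 84)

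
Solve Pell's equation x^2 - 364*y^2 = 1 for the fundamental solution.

First expand sqrt(364) as a continued fraction. With x_i = (sqrt(364) + m_i)/d_i and (m_0, d_0) = (0, 1): a_0 = floor(sqrt(364)) = 19, since 19^2 = 361 <= 364 < 400 = 20^2.
Iterate m_{i+1} = d_i*a_i - m_i, d_{i+1} = (364 - m_{i+1}^2)/d_i, a_{i+1} = floor((a_0 + m_{i+1})/d_{i+1}):
  m_1 = 1*19 - 0 = 19, d_1 = (364 - 19^2)/1 = 3/1 = 3, a_1 = floor((19 + 19)/3) = 12.
  m_2 = 3*12 - 19 = 17, d_2 = (364 - 17^2)/3 = 75/3 = 25, a_2 = floor((19 + 17)/25) = 1.
  m_3 = 25*1 - 17 = 8, d_3 = (364 - 8^2)/25 = 300/25 = 12, a_3 = floor((19 + 8)/12) = 2.
  m_4 = 12*2 - 8 = 16, d_4 = (364 - 16^2)/12 = 108/12 = 9, a_4 = floor((19 + 16)/9) = 3.
  m_5 = 9*3 - 16 = 11, d_5 = (364 - 11^2)/9 = 243/9 = 27, a_5 = floor((19 + 11)/27) = 1.
  m_6 = 27*1 - 11 = 16, d_6 = (364 - 16^2)/27 = 108/27 = 4, a_6 = floor((19 + 16)/4) = 8.
  m_7 = 4*8 - 16 = 16, d_7 = (364 - 16^2)/4 = 108/4 = 27, a_7 = floor((19 + 16)/27) = 1.
  m_8 = 27*1 - 16 = 11, d_8 = (364 - 11^2)/27 = 243/27 = 9, a_8 = floor((19 + 11)/9) = 3.
  m_9 = 9*3 - 11 = 16, d_9 = (364 - 16^2)/9 = 108/9 = 12, a_9 = floor((19 + 16)/12) = 2.
  m_10 = 12*2 - 16 = 8, d_10 = (364 - 8^2)/12 = 300/12 = 25, a_10 = floor((19 + 8)/25) = 1.
  m_11 = 25*1 - 8 = 17, d_11 = (364 - 17^2)/25 = 75/25 = 3, a_11 = floor((19 + 17)/3) = 12.
  m_12 = 3*12 - 17 = 19, d_12 = (364 - 19^2)/3 = 3/3 = 1, a_12 = floor((19 + 19)/1) = 38.
  m_13 = 1*38 - 19 = 19, d_13 = (364 - 19^2)/1 = 3/1 = 3: (m_13, d_13) = (m_1, d_1) = (19, 3), so from here the quotients repeat a_1, ..., a_12; the period length is 12.
So sqrt(364) = [19; (12, 1, 2, 3, 1, 8, 1, 3, 2, 1, 12, 38)] with period length k = 12.
k is even, so the fundamental solution of x^2 - 364y^2 = 1 is (p_{k-1}, q_{k-1}) = (p_11, q_11); compute convergents through index 11.
Convergents (p_i = a_i*p_{i-1} + p_{i-2}, q_i = a_i*q_{i-1} + q_{i-2} with p_{-2}=0, p_{-1}=1, q_{-2}=1, q_{-1}=0):
  i=0: a_0=19, p_0 = 19*1 + 0 = 19, q_0 = 19*0 + 1 = 1.
  i=1: a_1=12, p_1 = 12*19 + 1 = 229, q_1 = 12*1 + 0 = 12.
  i=2: a_2=1, p_2 = 1*229 + 19 = 248, q_2 = 1*12 + 1 = 13.
  i=3: a_3=2, p_3 = 2*248 + 229 = 725, q_3 = 2*13 + 12 = 38.
  i=4: a_4=3, p_4 = 3*725 + 248 = 2423, q_4 = 3*38 + 13 = 127.
  i=5: a_5=1, p_5 = 1*2423 + 725 = 3148, q_5 = 1*127 + 38 = 165.
  i=6: a_6=8, p_6 = 8*3148 + 2423 = 27607, q_6 = 8*165 + 127 = 1447.
  i=7: a_7=1, p_7 = 1*27607 + 3148 = 30755, q_7 = 1*1447 + 165 = 1612.
  i=8: a_8=3, p_8 = 3*30755 + 27607 = 119872, q_8 = 3*1612 + 1447 = 6283.
  i=9: a_9=2, p_9 = 2*119872 + 30755 = 270499, q_9 = 2*6283 + 1612 = 14178.
  i=10: a_10=1, p_10 = 1*270499 + 119872 = 390371, q_10 = 1*14178 + 6283 = 20461.
  i=11: a_11=12, p_11 = 12*390371 + 270499 = 4954951, q_11 = 12*20461 + 14178 = 259710.
Check: 4954951^2 - 364*259710^2 = 24551539412401 - 24551539412400 = 1, so (x, y) = (4954951, 259710) solves the equation, and by the theorem it is the least positive solution.

(x, y) = (4954951, 259710)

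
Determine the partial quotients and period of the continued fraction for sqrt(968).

Write x_i = (sqrt(968) + m_i)/d_i with (m_0, d_0) = (0, 1). a_0 = floor(sqrt(968)) = 31, since 31^2 = 961 <= 968 < 1024 = 32^2.
Iterate m_{i+1} = d_i*a_i - m_i, d_{i+1} = (968 - m_{i+1}^2)/d_i, a_{i+1} = floor((a_0 + m_{i+1})/d_{i+1}):
  m_1 = 1*31 - 0 = 31, d_1 = (968 - 31^2)/1 = 7/1 = 7, a_1 = floor((31 + 31)/7) = 8.
  m_2 = 7*8 - 31 = 25, d_2 = (968 - 25^2)/7 = 343/7 = 49, a_2 = floor((31 + 25)/49) = 1.
  m_3 = 49*1 - 25 = 24, d_3 = (968 - 24^2)/49 = 392/49 = 8, a_3 = floor((31 + 24)/8) = 6.
  m_4 = 8*6 - 24 = 24, d_4 = (968 - 24^2)/8 = 392/8 = 49, a_4 = floor((31 + 24)/49) = 1.
  m_5 = 49*1 - 24 = 25, d_5 = (968 - 25^2)/49 = 343/49 = 7, a_5 = floor((31 + 25)/7) = 8.
  m_6 = 7*8 - 25 = 31, d_6 = (968 - 31^2)/7 = 7/7 = 1, a_6 = floor((31 + 31)/1) = 62.
  m_7 = 1*62 - 31 = 31, d_7 = (968 - 31^2)/1 = 7/1 = 7: (m_7, d_7) = (m_1, d_1) = (31, 7), so from here the quotients repeat a_1, ..., a_6; the period length is 6.
Hence the expansion of sqrt(968) is a_0 = 31 followed by the repeating block 8, 1, 6, 1, 8, 62 (period 6).

[31; (8, 1, 6, 1, 8, 62)]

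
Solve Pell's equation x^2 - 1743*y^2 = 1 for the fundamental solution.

First expand sqrt(1743) as a continued fraction. With x_i = (sqrt(1743) + m_i)/d_i and (m_0, d_0) = (0, 1): a_0 = floor(sqrt(1743)) = 41, since 41^2 = 1681 <= 1743 < 1764 = 42^2.
Iterate m_{i+1} = d_i*a_i - m_i, d_{i+1} = (1743 - m_{i+1}^2)/d_i, a_{i+1} = floor((a_0 + m_{i+1})/d_{i+1}):
  m_1 = 1*41 - 0 = 41, d_1 = (1743 - 41^2)/1 = 62/1 = 62, a_1 = floor((41 + 41)/62) = 1.
  m_2 = 62*1 - 41 = 21, d_2 = (1743 - 21^2)/62 = 1302/62 = 21, a_2 = floor((41 + 21)/21) = 2.
  m_3 = 21*2 - 21 = 21, d_3 = (1743 - 21^2)/21 = 1302/21 = 62, a_3 = floor((41 + 21)/62) = 1.
  m_4 = 62*1 - 21 = 41, d_4 = (1743 - 41^2)/62 = 62/62 = 1, a_4 = floor((41 + 41)/1) = 82.
  m_5 = 1*82 - 41 = 41, d_5 = (1743 - 41^2)/1 = 62/1 = 62: (m_5, d_5) = (m_1, d_1) = (41, 62), so from here the quotients repeat a_1, ..., a_4; the period length is 4.
So sqrt(1743) = [41; (1, 2, 1, 82)] with period length k = 4.
k is even, so the fundamental solution of x^2 - 1743y^2 = 1 is (p_{k-1}, q_{k-1}) = (p_3, q_3); compute convergents through index 3.
Convergents (p_i = a_i*p_{i-1} + p_{i-2}, q_i = a_i*q_{i-1} + q_{i-2} with p_{-2}=0, p_{-1}=1, q_{-2}=1, q_{-1}=0):
  i=0: a_0=41, p_0 = 41*1 + 0 = 41, q_0 = 41*0 + 1 = 1.
  i=1: a_1=1, p_1 = 1*41 + 1 = 42, q_1 = 1*1 + 0 = 1.
  i=2: a_2=2, p_2 = 2*42 + 41 = 125, q_2 = 2*1 + 1 = 3.
  i=3: a_3=1, p_3 = 1*125 + 42 = 167, q_3 = 1*3 + 1 = 4.
Check: 167^2 - 1743*4^2 = 27889 - 27888 = 1, so (x, y) = (167, 4) solves the equation, and by the theorem it is the least positive solution.

(x, y) = (167, 4)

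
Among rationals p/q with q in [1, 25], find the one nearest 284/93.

Expand x = 284/93 as a continued fraction with the Euclidean algorithm:
  284 = 3*93 + 5, so a_0 = 3.
  93 = 18*5 + 3, so a_1 = 18.
  5 = 1*3 + 2, so a_2 = 1.
  3 = 1*2 + 1, so a_3 = 1.
  2 = 2*1 + 0, so a_4 = 2.
so x = [3; 18, 1, 1, 2].
Convergents (p_i = a_i*p_{i-1} + p_{i-2}, q_i = a_i*q_{i-1} + q_{i-2} with p_{-2}=0, p_{-1}=1, q_{-2}=1, q_{-1}=0), until the denominator exceeds 25:
  i=0: a_0=3, p_0 = 3*1 + 0 = 3, q_0 = 3*0 + 1 = 1.
  i=1: a_1=18, p_1 = 18*3 + 1 = 55, q_1 = 18*1 + 0 = 18.
  i=2: a_2=1, p_2 = 1*55 + 3 = 58, q_2 = 1*18 + 1 = 19.
  i=3: a_3=1, p_3 = 1*58 + 55 = 113, q_3 = 1*19 + 18 = 37.
q_3 = 37 > 25, so the last convergent with denominator <= 25 is p_2/q_2 = 58/19.
The closest fraction with denominator <= 25 is either p_2/q_2 or the intermediate fraction (k*p_2 + p_1)/(k*q_2 + q_1) with the largest k >= 1 whose denominator stays <= 25; these approach x as k grows, and every other convergent or intermediate fraction in range is farther away.
Largest k: floor((25 - q_1)/q_2) = floor((25 - 18)/19) = 0.
Since k = 0, no intermediate fraction beyond p_2/q_2 has denominator <= 25, so the convergent 58/19 is the closest (its error is |284*19 - 58*93|/(93*19) = 2/1767).

58/19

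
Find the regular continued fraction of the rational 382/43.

Run the Euclidean algorithm on 382 and 43; the successive quotients are the partial quotients a_0, a_1, ... (each step inverts the fractional part left over by the previous one):
  382 = 8*43 + 38, so a_0 = 8.
  43 = 1*38 + 5, so a_1 = 1.
  38 = 7*5 + 3, so a_2 = 7.
  5 = 1*3 + 2, so a_3 = 1.
  3 = 1*2 + 1, so a_4 = 1.
  2 = 2*1 + 0, so a_5 = 2.
The remainder reaches 0 after 6 divisions, so the expansion has 6 partial quotients, read off in order.

[8; 1, 7, 1, 1, 2]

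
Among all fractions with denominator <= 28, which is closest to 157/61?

Expand x = 157/61 as a continued fraction with the Euclidean algorithm:
  157 = 2*61 + 35, so a_0 = 2.
  61 = 1*35 + 26, so a_1 = 1.
  35 = 1*26 + 9, so a_2 = 1.
  26 = 2*9 + 8, so a_3 = 2.
  9 = 1*8 + 1, so a_4 = 1.
  8 = 8*1 + 0, so a_5 = 8.
so x = [2; 1, 1, 2, 1, 8].
Convergents (p_i = a_i*p_{i-1} + p_{i-2}, q_i = a_i*q_{i-1} + q_{i-2} with p_{-2}=0, p_{-1}=1, q_{-2}=1, q_{-1}=0), until the denominator exceeds 28:
  i=0: a_0=2, p_0 = 2*1 + 0 = 2, q_0 = 2*0 + 1 = 1.
  i=1: a_1=1, p_1 = 1*2 + 1 = 3, q_1 = 1*1 + 0 = 1.
  i=2: a_2=1, p_2 = 1*3 + 2 = 5, q_2 = 1*1 + 1 = 2.
  i=3: a_3=2, p_3 = 2*5 + 3 = 13, q_3 = 2*2 + 1 = 5.
  i=4: a_4=1, p_4 = 1*13 + 5 = 18, q_4 = 1*5 + 2 = 7.
  i=5: a_5=8, p_5 = 8*18 + 13 = 157, q_5 = 8*7 + 5 = 61.
q_5 = 61 > 28, so the last convergent with denominator <= 28 is p_4/q_4 = 18/7.
The closest fraction with denominator <= 28 is either p_4/q_4 or the intermediate fraction (k*p_4 + p_3)/(k*q_4 + q_3) with the largest k >= 1 whose denominator stays <= 28; these approach x as k grows, and every other convergent or intermediate fraction in range is farther away.
Largest k: floor((28 - q_3)/q_4) = floor((28 - 5)/7) = 3.
That gives (3*18 + 13)/(3*7 + 5) = 67/26.
Compare the errors: |x - 18/7| = |157*7 - 18*61|/(61*7) = 1/427, and |x - 67/26| = |157*26 - 67*61|/(61*26) = 5/1586.
Cross-multiplying, 1*1586 = 1586 < 2135 = 5*427, so 1/427 is smaller: the convergent 18/7 is closer to x than 67/26.

18/7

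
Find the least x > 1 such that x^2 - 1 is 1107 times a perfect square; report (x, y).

First expand sqrt(1107) as a continued fraction. With x_i = (sqrt(1107) + m_i)/d_i and (m_0, d_0) = (0, 1): a_0 = floor(sqrt(1107)) = 33, since 33^2 = 1089 <= 1107 < 1156 = 34^2.
Iterate m_{i+1} = d_i*a_i - m_i, d_{i+1} = (1107 - m_{i+1}^2)/d_i, a_{i+1} = floor((a_0 + m_{i+1})/d_{i+1}):
  m_1 = 1*33 - 0 = 33, d_1 = (1107 - 33^2)/1 = 18/1 = 18, a_1 = floor((33 + 33)/18) = 3.
  m_2 = 18*3 - 33 = 21, d_2 = (1107 - 21^2)/18 = 666/18 = 37, a_2 = floor((33 + 21)/37) = 1.
  m_3 = 37*1 - 21 = 16, d_3 = (1107 - 16^2)/37 = 851/37 = 23, a_3 = floor((33 + 16)/23) = 2.
  m_4 = 23*2 - 16 = 30, d_4 = (1107 - 30^2)/23 = 207/23 = 9, a_4 = floor((33 + 30)/9) = 7.
  m_5 = 9*7 - 30 = 33, d_5 = (1107 - 33^2)/9 = 18/9 = 2, a_5 = floor((33 + 33)/2) = 33.
  m_6 = 2*33 - 33 = 33, d_6 = (1107 - 33^2)/2 = 18/2 = 9, a_6 = floor((33 + 33)/9) = 7.
  m_7 = 9*7 - 33 = 30, d_7 = (1107 - 30^2)/9 = 207/9 = 23, a_7 = floor((33 + 30)/23) = 2.
  m_8 = 23*2 - 30 = 16, d_8 = (1107 - 16^2)/23 = 851/23 = 37, a_8 = floor((33 + 16)/37) = 1.
  m_9 = 37*1 - 16 = 21, d_9 = (1107 - 21^2)/37 = 666/37 = 18, a_9 = floor((33 + 21)/18) = 3.
  m_10 = 18*3 - 21 = 33, d_10 = (1107 - 33^2)/18 = 18/18 = 1, a_10 = floor((33 + 33)/1) = 66.
  m_11 = 1*66 - 33 = 33, d_11 = (1107 - 33^2)/1 = 18/1 = 18: (m_11, d_11) = (m_1, d_1) = (33, 18), so from here the quotients repeat a_1, ..., a_10; the period length is 10.
So sqrt(1107) = [33; (3, 1, 2, 7, 33, 7, 2, 1, 3, 66)] with period length k = 10.
k is even, so the fundamental solution of x^2 - 1107y^2 = 1 is (p_{k-1}, q_{k-1}) = (p_9, q_9); compute convergents through index 9.
Convergents (p_i = a_i*p_{i-1} + p_{i-2}, q_i = a_i*q_{i-1} + q_{i-2} with p_{-2}=0, p_{-1}=1, q_{-2}=1, q_{-1}=0):
  i=0: a_0=33, p_0 = 33*1 + 0 = 33, q_0 = 33*0 + 1 = 1.
  i=1: a_1=3, p_1 = 3*33 + 1 = 100, q_1 = 3*1 + 0 = 3.
  i=2: a_2=1, p_2 = 1*100 + 33 = 133, q_2 = 1*3 + 1 = 4.
  i=3: a_3=2, p_3 = 2*133 + 100 = 366, q_3 = 2*4 + 3 = 11.
  i=4: a_4=7, p_4 = 7*366 + 133 = 2695, q_4 = 7*11 + 4 = 81.
  i=5: a_5=33, p_5 = 33*2695 + 366 = 89301, q_5 = 33*81 + 11 = 2684.
  i=6: a_6=7, p_6 = 7*89301 + 2695 = 627802, q_6 = 7*2684 + 81 = 18869.
  i=7: a_7=2, p_7 = 2*627802 + 89301 = 1344905, q_7 = 2*18869 + 2684 = 40422.
  i=8: a_8=1, p_8 = 1*1344905 + 627802 = 1972707, q_8 = 1*40422 + 18869 = 59291.
  i=9: a_9=3, p_9 = 3*1972707 + 1344905 = 7263026, q_9 = 3*59291 + 40422 = 218295.
Check: 7263026^2 - 1107*218295^2 = 52751546676676 - 52751546676675 = 1, so (x, y) = (7263026, 218295) solves the equation, and by the theorem it is the least positive solution.

(x, y) = (7263026, 218295)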